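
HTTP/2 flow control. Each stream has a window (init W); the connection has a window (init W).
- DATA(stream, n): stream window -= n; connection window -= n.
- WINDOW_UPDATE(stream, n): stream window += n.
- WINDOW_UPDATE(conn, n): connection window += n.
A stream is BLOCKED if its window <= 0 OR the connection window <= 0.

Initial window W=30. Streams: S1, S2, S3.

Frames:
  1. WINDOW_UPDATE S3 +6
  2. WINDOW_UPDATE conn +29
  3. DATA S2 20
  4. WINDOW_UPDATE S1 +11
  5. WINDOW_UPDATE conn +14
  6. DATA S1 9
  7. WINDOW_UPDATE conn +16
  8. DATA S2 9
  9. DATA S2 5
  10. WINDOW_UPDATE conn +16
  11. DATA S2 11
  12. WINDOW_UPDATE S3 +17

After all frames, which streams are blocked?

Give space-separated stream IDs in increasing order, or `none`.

Op 1: conn=30 S1=30 S2=30 S3=36 blocked=[]
Op 2: conn=59 S1=30 S2=30 S3=36 blocked=[]
Op 3: conn=39 S1=30 S2=10 S3=36 blocked=[]
Op 4: conn=39 S1=41 S2=10 S3=36 blocked=[]
Op 5: conn=53 S1=41 S2=10 S3=36 blocked=[]
Op 6: conn=44 S1=32 S2=10 S3=36 blocked=[]
Op 7: conn=60 S1=32 S2=10 S3=36 blocked=[]
Op 8: conn=51 S1=32 S2=1 S3=36 blocked=[]
Op 9: conn=46 S1=32 S2=-4 S3=36 blocked=[2]
Op 10: conn=62 S1=32 S2=-4 S3=36 blocked=[2]
Op 11: conn=51 S1=32 S2=-15 S3=36 blocked=[2]
Op 12: conn=51 S1=32 S2=-15 S3=53 blocked=[2]

Answer: S2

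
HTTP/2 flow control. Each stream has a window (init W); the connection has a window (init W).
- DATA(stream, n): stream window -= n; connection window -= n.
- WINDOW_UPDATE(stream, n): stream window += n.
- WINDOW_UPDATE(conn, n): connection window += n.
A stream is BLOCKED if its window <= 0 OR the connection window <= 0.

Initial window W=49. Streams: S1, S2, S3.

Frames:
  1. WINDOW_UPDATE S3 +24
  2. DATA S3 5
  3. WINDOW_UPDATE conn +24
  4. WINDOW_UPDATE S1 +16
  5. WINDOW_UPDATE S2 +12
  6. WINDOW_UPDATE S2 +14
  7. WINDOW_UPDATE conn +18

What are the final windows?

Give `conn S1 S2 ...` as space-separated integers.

Op 1: conn=49 S1=49 S2=49 S3=73 blocked=[]
Op 2: conn=44 S1=49 S2=49 S3=68 blocked=[]
Op 3: conn=68 S1=49 S2=49 S3=68 blocked=[]
Op 4: conn=68 S1=65 S2=49 S3=68 blocked=[]
Op 5: conn=68 S1=65 S2=61 S3=68 blocked=[]
Op 6: conn=68 S1=65 S2=75 S3=68 blocked=[]
Op 7: conn=86 S1=65 S2=75 S3=68 blocked=[]

Answer: 86 65 75 68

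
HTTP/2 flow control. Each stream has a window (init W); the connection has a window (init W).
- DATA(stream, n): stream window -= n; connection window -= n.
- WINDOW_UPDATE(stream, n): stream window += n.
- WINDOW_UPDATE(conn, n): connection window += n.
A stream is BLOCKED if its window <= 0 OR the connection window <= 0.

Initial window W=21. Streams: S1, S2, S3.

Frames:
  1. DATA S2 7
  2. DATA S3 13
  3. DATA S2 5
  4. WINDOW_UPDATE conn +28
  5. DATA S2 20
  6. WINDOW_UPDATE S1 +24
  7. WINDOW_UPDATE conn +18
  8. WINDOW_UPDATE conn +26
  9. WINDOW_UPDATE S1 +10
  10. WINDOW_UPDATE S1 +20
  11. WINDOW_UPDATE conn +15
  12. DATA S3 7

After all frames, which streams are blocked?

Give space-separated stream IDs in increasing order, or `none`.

Op 1: conn=14 S1=21 S2=14 S3=21 blocked=[]
Op 2: conn=1 S1=21 S2=14 S3=8 blocked=[]
Op 3: conn=-4 S1=21 S2=9 S3=8 blocked=[1, 2, 3]
Op 4: conn=24 S1=21 S2=9 S3=8 blocked=[]
Op 5: conn=4 S1=21 S2=-11 S3=8 blocked=[2]
Op 6: conn=4 S1=45 S2=-11 S3=8 blocked=[2]
Op 7: conn=22 S1=45 S2=-11 S3=8 blocked=[2]
Op 8: conn=48 S1=45 S2=-11 S3=8 blocked=[2]
Op 9: conn=48 S1=55 S2=-11 S3=8 blocked=[2]
Op 10: conn=48 S1=75 S2=-11 S3=8 blocked=[2]
Op 11: conn=63 S1=75 S2=-11 S3=8 blocked=[2]
Op 12: conn=56 S1=75 S2=-11 S3=1 blocked=[2]

Answer: S2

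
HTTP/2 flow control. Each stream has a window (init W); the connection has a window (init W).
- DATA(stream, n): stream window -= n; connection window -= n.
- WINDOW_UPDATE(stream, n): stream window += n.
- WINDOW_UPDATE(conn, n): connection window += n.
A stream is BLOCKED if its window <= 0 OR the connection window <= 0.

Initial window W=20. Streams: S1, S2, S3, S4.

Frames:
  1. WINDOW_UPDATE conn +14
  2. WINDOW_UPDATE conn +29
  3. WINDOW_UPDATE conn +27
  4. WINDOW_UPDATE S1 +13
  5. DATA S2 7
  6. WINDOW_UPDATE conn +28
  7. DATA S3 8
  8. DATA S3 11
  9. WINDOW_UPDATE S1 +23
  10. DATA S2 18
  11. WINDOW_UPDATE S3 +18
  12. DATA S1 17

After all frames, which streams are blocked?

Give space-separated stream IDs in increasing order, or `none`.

Op 1: conn=34 S1=20 S2=20 S3=20 S4=20 blocked=[]
Op 2: conn=63 S1=20 S2=20 S3=20 S4=20 blocked=[]
Op 3: conn=90 S1=20 S2=20 S3=20 S4=20 blocked=[]
Op 4: conn=90 S1=33 S2=20 S3=20 S4=20 blocked=[]
Op 5: conn=83 S1=33 S2=13 S3=20 S4=20 blocked=[]
Op 6: conn=111 S1=33 S2=13 S3=20 S4=20 blocked=[]
Op 7: conn=103 S1=33 S2=13 S3=12 S4=20 blocked=[]
Op 8: conn=92 S1=33 S2=13 S3=1 S4=20 blocked=[]
Op 9: conn=92 S1=56 S2=13 S3=1 S4=20 blocked=[]
Op 10: conn=74 S1=56 S2=-5 S3=1 S4=20 blocked=[2]
Op 11: conn=74 S1=56 S2=-5 S3=19 S4=20 blocked=[2]
Op 12: conn=57 S1=39 S2=-5 S3=19 S4=20 blocked=[2]

Answer: S2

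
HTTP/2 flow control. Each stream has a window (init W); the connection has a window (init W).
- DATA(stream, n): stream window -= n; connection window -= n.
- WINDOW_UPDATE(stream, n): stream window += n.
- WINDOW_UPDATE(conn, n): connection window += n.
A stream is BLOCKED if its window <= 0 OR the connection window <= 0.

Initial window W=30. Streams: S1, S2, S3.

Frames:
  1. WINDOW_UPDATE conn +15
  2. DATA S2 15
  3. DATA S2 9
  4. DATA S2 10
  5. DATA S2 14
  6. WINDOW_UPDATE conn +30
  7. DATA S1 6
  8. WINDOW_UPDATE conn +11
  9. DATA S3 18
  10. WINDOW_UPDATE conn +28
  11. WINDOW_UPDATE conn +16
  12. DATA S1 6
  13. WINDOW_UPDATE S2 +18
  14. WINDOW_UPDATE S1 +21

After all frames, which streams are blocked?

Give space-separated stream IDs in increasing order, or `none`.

Answer: S2

Derivation:
Op 1: conn=45 S1=30 S2=30 S3=30 blocked=[]
Op 2: conn=30 S1=30 S2=15 S3=30 blocked=[]
Op 3: conn=21 S1=30 S2=6 S3=30 blocked=[]
Op 4: conn=11 S1=30 S2=-4 S3=30 blocked=[2]
Op 5: conn=-3 S1=30 S2=-18 S3=30 blocked=[1, 2, 3]
Op 6: conn=27 S1=30 S2=-18 S3=30 blocked=[2]
Op 7: conn=21 S1=24 S2=-18 S3=30 blocked=[2]
Op 8: conn=32 S1=24 S2=-18 S3=30 blocked=[2]
Op 9: conn=14 S1=24 S2=-18 S3=12 blocked=[2]
Op 10: conn=42 S1=24 S2=-18 S3=12 blocked=[2]
Op 11: conn=58 S1=24 S2=-18 S3=12 blocked=[2]
Op 12: conn=52 S1=18 S2=-18 S3=12 blocked=[2]
Op 13: conn=52 S1=18 S2=0 S3=12 blocked=[2]
Op 14: conn=52 S1=39 S2=0 S3=12 blocked=[2]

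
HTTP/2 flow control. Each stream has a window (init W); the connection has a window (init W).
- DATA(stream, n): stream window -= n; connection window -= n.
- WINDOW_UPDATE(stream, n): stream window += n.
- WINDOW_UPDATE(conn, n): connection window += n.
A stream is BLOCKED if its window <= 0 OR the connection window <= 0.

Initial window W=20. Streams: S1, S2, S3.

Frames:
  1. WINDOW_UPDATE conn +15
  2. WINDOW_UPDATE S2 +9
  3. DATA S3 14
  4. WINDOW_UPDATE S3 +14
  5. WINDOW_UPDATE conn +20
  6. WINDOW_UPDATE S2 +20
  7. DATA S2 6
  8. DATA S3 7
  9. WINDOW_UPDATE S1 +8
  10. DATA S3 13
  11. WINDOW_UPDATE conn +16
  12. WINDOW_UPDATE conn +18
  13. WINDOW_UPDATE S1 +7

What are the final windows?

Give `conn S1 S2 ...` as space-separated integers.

Answer: 49 35 43 0

Derivation:
Op 1: conn=35 S1=20 S2=20 S3=20 blocked=[]
Op 2: conn=35 S1=20 S2=29 S3=20 blocked=[]
Op 3: conn=21 S1=20 S2=29 S3=6 blocked=[]
Op 4: conn=21 S1=20 S2=29 S3=20 blocked=[]
Op 5: conn=41 S1=20 S2=29 S3=20 blocked=[]
Op 6: conn=41 S1=20 S2=49 S3=20 blocked=[]
Op 7: conn=35 S1=20 S2=43 S3=20 blocked=[]
Op 8: conn=28 S1=20 S2=43 S3=13 blocked=[]
Op 9: conn=28 S1=28 S2=43 S3=13 blocked=[]
Op 10: conn=15 S1=28 S2=43 S3=0 blocked=[3]
Op 11: conn=31 S1=28 S2=43 S3=0 blocked=[3]
Op 12: conn=49 S1=28 S2=43 S3=0 blocked=[3]
Op 13: conn=49 S1=35 S2=43 S3=0 blocked=[3]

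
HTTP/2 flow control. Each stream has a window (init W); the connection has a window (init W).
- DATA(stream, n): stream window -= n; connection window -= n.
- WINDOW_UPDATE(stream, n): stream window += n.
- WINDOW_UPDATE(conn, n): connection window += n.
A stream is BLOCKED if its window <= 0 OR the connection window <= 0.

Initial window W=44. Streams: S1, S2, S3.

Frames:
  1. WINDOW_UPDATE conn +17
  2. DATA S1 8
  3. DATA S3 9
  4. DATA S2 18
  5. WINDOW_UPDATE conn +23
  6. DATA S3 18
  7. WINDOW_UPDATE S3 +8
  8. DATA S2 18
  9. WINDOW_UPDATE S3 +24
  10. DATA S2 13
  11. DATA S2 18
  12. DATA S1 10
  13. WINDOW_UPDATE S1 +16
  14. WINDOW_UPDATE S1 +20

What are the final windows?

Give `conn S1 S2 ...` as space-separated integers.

Op 1: conn=61 S1=44 S2=44 S3=44 blocked=[]
Op 2: conn=53 S1=36 S2=44 S3=44 blocked=[]
Op 3: conn=44 S1=36 S2=44 S3=35 blocked=[]
Op 4: conn=26 S1=36 S2=26 S3=35 blocked=[]
Op 5: conn=49 S1=36 S2=26 S3=35 blocked=[]
Op 6: conn=31 S1=36 S2=26 S3=17 blocked=[]
Op 7: conn=31 S1=36 S2=26 S3=25 blocked=[]
Op 8: conn=13 S1=36 S2=8 S3=25 blocked=[]
Op 9: conn=13 S1=36 S2=8 S3=49 blocked=[]
Op 10: conn=0 S1=36 S2=-5 S3=49 blocked=[1, 2, 3]
Op 11: conn=-18 S1=36 S2=-23 S3=49 blocked=[1, 2, 3]
Op 12: conn=-28 S1=26 S2=-23 S3=49 blocked=[1, 2, 3]
Op 13: conn=-28 S1=42 S2=-23 S3=49 blocked=[1, 2, 3]
Op 14: conn=-28 S1=62 S2=-23 S3=49 blocked=[1, 2, 3]

Answer: -28 62 -23 49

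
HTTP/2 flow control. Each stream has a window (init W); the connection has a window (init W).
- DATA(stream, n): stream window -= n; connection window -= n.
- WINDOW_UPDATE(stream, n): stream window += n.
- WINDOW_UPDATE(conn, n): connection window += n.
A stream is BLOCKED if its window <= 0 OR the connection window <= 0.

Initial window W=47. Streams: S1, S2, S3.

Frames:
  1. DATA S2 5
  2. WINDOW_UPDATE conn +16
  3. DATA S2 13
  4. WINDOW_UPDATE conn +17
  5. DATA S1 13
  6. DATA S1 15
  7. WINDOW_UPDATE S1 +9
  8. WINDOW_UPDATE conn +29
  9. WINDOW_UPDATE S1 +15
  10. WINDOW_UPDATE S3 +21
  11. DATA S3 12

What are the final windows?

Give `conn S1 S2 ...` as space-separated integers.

Answer: 51 43 29 56

Derivation:
Op 1: conn=42 S1=47 S2=42 S3=47 blocked=[]
Op 2: conn=58 S1=47 S2=42 S3=47 blocked=[]
Op 3: conn=45 S1=47 S2=29 S3=47 blocked=[]
Op 4: conn=62 S1=47 S2=29 S3=47 blocked=[]
Op 5: conn=49 S1=34 S2=29 S3=47 blocked=[]
Op 6: conn=34 S1=19 S2=29 S3=47 blocked=[]
Op 7: conn=34 S1=28 S2=29 S3=47 blocked=[]
Op 8: conn=63 S1=28 S2=29 S3=47 blocked=[]
Op 9: conn=63 S1=43 S2=29 S3=47 blocked=[]
Op 10: conn=63 S1=43 S2=29 S3=68 blocked=[]
Op 11: conn=51 S1=43 S2=29 S3=56 blocked=[]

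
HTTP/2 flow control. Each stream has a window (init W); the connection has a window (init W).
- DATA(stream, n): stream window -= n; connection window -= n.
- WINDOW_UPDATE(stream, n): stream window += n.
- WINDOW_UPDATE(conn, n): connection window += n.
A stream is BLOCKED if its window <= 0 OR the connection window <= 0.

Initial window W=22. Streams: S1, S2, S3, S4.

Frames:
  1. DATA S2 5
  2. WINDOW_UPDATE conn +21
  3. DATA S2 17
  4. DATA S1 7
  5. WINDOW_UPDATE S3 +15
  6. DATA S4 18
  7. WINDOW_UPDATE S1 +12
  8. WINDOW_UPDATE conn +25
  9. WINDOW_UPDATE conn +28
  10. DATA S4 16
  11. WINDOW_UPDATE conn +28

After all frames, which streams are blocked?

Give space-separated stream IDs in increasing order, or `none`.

Answer: S2 S4

Derivation:
Op 1: conn=17 S1=22 S2=17 S3=22 S4=22 blocked=[]
Op 2: conn=38 S1=22 S2=17 S3=22 S4=22 blocked=[]
Op 3: conn=21 S1=22 S2=0 S3=22 S4=22 blocked=[2]
Op 4: conn=14 S1=15 S2=0 S3=22 S4=22 blocked=[2]
Op 5: conn=14 S1=15 S2=0 S3=37 S4=22 blocked=[2]
Op 6: conn=-4 S1=15 S2=0 S3=37 S4=4 blocked=[1, 2, 3, 4]
Op 7: conn=-4 S1=27 S2=0 S3=37 S4=4 blocked=[1, 2, 3, 4]
Op 8: conn=21 S1=27 S2=0 S3=37 S4=4 blocked=[2]
Op 9: conn=49 S1=27 S2=0 S3=37 S4=4 blocked=[2]
Op 10: conn=33 S1=27 S2=0 S3=37 S4=-12 blocked=[2, 4]
Op 11: conn=61 S1=27 S2=0 S3=37 S4=-12 blocked=[2, 4]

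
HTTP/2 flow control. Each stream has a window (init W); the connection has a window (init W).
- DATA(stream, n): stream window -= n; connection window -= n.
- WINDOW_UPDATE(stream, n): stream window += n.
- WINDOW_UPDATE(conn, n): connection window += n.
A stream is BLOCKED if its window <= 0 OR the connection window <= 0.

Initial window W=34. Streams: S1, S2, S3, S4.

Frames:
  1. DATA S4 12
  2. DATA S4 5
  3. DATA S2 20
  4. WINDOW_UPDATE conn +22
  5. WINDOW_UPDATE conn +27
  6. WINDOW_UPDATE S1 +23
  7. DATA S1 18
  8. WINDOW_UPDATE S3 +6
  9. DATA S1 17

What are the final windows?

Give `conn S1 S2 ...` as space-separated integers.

Answer: 11 22 14 40 17

Derivation:
Op 1: conn=22 S1=34 S2=34 S3=34 S4=22 blocked=[]
Op 2: conn=17 S1=34 S2=34 S3=34 S4=17 blocked=[]
Op 3: conn=-3 S1=34 S2=14 S3=34 S4=17 blocked=[1, 2, 3, 4]
Op 4: conn=19 S1=34 S2=14 S3=34 S4=17 blocked=[]
Op 5: conn=46 S1=34 S2=14 S3=34 S4=17 blocked=[]
Op 6: conn=46 S1=57 S2=14 S3=34 S4=17 blocked=[]
Op 7: conn=28 S1=39 S2=14 S3=34 S4=17 blocked=[]
Op 8: conn=28 S1=39 S2=14 S3=40 S4=17 blocked=[]
Op 9: conn=11 S1=22 S2=14 S3=40 S4=17 blocked=[]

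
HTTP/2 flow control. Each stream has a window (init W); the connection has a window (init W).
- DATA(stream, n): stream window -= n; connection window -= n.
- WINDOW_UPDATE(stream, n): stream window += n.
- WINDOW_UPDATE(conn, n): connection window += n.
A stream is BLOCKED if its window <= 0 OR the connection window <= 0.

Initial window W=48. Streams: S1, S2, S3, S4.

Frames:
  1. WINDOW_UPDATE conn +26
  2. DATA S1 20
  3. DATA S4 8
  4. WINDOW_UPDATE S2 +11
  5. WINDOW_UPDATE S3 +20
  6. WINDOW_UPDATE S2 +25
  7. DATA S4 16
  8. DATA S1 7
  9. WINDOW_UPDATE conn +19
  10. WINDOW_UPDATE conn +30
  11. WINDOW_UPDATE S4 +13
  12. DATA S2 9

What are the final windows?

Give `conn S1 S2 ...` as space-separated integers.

Answer: 63 21 75 68 37

Derivation:
Op 1: conn=74 S1=48 S2=48 S3=48 S4=48 blocked=[]
Op 2: conn=54 S1=28 S2=48 S3=48 S4=48 blocked=[]
Op 3: conn=46 S1=28 S2=48 S3=48 S4=40 blocked=[]
Op 4: conn=46 S1=28 S2=59 S3=48 S4=40 blocked=[]
Op 5: conn=46 S1=28 S2=59 S3=68 S4=40 blocked=[]
Op 6: conn=46 S1=28 S2=84 S3=68 S4=40 blocked=[]
Op 7: conn=30 S1=28 S2=84 S3=68 S4=24 blocked=[]
Op 8: conn=23 S1=21 S2=84 S3=68 S4=24 blocked=[]
Op 9: conn=42 S1=21 S2=84 S3=68 S4=24 blocked=[]
Op 10: conn=72 S1=21 S2=84 S3=68 S4=24 blocked=[]
Op 11: conn=72 S1=21 S2=84 S3=68 S4=37 blocked=[]
Op 12: conn=63 S1=21 S2=75 S3=68 S4=37 blocked=[]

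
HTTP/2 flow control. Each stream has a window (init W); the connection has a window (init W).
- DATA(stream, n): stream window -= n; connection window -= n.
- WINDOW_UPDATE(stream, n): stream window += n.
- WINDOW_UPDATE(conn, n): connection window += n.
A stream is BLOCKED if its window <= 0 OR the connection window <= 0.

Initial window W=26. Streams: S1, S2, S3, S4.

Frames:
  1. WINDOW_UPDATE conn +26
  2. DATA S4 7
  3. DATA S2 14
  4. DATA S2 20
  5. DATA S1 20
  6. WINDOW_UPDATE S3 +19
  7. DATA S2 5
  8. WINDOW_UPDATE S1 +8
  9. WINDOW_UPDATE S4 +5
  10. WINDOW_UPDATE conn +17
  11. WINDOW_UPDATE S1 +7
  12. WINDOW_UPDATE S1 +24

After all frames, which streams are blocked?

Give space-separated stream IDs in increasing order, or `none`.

Answer: S2

Derivation:
Op 1: conn=52 S1=26 S2=26 S3=26 S4=26 blocked=[]
Op 2: conn=45 S1=26 S2=26 S3=26 S4=19 blocked=[]
Op 3: conn=31 S1=26 S2=12 S3=26 S4=19 blocked=[]
Op 4: conn=11 S1=26 S2=-8 S3=26 S4=19 blocked=[2]
Op 5: conn=-9 S1=6 S2=-8 S3=26 S4=19 blocked=[1, 2, 3, 4]
Op 6: conn=-9 S1=6 S2=-8 S3=45 S4=19 blocked=[1, 2, 3, 4]
Op 7: conn=-14 S1=6 S2=-13 S3=45 S4=19 blocked=[1, 2, 3, 4]
Op 8: conn=-14 S1=14 S2=-13 S3=45 S4=19 blocked=[1, 2, 3, 4]
Op 9: conn=-14 S1=14 S2=-13 S3=45 S4=24 blocked=[1, 2, 3, 4]
Op 10: conn=3 S1=14 S2=-13 S3=45 S4=24 blocked=[2]
Op 11: conn=3 S1=21 S2=-13 S3=45 S4=24 blocked=[2]
Op 12: conn=3 S1=45 S2=-13 S3=45 S4=24 blocked=[2]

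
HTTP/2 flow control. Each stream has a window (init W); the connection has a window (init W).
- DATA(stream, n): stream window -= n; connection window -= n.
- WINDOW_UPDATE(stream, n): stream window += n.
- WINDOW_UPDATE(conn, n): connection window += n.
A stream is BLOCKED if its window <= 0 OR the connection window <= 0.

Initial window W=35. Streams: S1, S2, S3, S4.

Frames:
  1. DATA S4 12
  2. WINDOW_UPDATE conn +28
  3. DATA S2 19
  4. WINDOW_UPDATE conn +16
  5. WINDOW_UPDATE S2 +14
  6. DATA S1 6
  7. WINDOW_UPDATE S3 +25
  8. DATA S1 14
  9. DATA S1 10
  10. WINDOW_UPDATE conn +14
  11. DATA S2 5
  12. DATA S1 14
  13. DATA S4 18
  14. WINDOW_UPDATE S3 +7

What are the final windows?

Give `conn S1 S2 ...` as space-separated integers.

Answer: -5 -9 25 67 5

Derivation:
Op 1: conn=23 S1=35 S2=35 S3=35 S4=23 blocked=[]
Op 2: conn=51 S1=35 S2=35 S3=35 S4=23 blocked=[]
Op 3: conn=32 S1=35 S2=16 S3=35 S4=23 blocked=[]
Op 4: conn=48 S1=35 S2=16 S3=35 S4=23 blocked=[]
Op 5: conn=48 S1=35 S2=30 S3=35 S4=23 blocked=[]
Op 6: conn=42 S1=29 S2=30 S3=35 S4=23 blocked=[]
Op 7: conn=42 S1=29 S2=30 S3=60 S4=23 blocked=[]
Op 8: conn=28 S1=15 S2=30 S3=60 S4=23 blocked=[]
Op 9: conn=18 S1=5 S2=30 S3=60 S4=23 blocked=[]
Op 10: conn=32 S1=5 S2=30 S3=60 S4=23 blocked=[]
Op 11: conn=27 S1=5 S2=25 S3=60 S4=23 blocked=[]
Op 12: conn=13 S1=-9 S2=25 S3=60 S4=23 blocked=[1]
Op 13: conn=-5 S1=-9 S2=25 S3=60 S4=5 blocked=[1, 2, 3, 4]
Op 14: conn=-5 S1=-9 S2=25 S3=67 S4=5 blocked=[1, 2, 3, 4]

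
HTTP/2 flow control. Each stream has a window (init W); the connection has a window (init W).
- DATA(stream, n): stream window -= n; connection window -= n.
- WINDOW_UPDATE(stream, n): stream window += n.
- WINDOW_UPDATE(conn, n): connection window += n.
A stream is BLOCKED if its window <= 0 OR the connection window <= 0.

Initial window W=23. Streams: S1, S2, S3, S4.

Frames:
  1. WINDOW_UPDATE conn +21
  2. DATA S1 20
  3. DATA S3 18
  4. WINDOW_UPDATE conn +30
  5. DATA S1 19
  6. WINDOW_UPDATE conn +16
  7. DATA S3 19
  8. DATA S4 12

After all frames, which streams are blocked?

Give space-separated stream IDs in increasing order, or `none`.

Answer: S1 S3

Derivation:
Op 1: conn=44 S1=23 S2=23 S3=23 S4=23 blocked=[]
Op 2: conn=24 S1=3 S2=23 S3=23 S4=23 blocked=[]
Op 3: conn=6 S1=3 S2=23 S3=5 S4=23 blocked=[]
Op 4: conn=36 S1=3 S2=23 S3=5 S4=23 blocked=[]
Op 5: conn=17 S1=-16 S2=23 S3=5 S4=23 blocked=[1]
Op 6: conn=33 S1=-16 S2=23 S3=5 S4=23 blocked=[1]
Op 7: conn=14 S1=-16 S2=23 S3=-14 S4=23 blocked=[1, 3]
Op 8: conn=2 S1=-16 S2=23 S3=-14 S4=11 blocked=[1, 3]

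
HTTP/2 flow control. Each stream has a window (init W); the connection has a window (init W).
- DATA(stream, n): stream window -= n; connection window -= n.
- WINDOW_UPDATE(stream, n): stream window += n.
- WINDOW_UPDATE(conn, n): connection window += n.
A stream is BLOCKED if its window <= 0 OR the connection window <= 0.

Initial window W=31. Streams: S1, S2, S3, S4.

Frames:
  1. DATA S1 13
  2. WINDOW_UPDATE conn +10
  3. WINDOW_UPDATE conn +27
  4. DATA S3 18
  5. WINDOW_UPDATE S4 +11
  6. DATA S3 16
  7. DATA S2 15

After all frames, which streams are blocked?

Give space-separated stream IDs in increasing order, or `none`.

Op 1: conn=18 S1=18 S2=31 S3=31 S4=31 blocked=[]
Op 2: conn=28 S1=18 S2=31 S3=31 S4=31 blocked=[]
Op 3: conn=55 S1=18 S2=31 S3=31 S4=31 blocked=[]
Op 4: conn=37 S1=18 S2=31 S3=13 S4=31 blocked=[]
Op 5: conn=37 S1=18 S2=31 S3=13 S4=42 blocked=[]
Op 6: conn=21 S1=18 S2=31 S3=-3 S4=42 blocked=[3]
Op 7: conn=6 S1=18 S2=16 S3=-3 S4=42 blocked=[3]

Answer: S3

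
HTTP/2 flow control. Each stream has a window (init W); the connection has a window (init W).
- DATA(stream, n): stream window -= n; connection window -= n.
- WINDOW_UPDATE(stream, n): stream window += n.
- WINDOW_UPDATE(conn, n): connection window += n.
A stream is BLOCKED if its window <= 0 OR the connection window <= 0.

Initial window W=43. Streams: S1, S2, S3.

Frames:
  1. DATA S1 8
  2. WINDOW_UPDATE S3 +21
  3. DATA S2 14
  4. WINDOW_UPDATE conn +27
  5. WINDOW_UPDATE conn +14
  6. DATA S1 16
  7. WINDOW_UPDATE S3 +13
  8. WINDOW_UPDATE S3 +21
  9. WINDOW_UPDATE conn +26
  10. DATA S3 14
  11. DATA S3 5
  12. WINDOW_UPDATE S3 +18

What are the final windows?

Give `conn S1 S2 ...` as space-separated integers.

Answer: 53 19 29 97

Derivation:
Op 1: conn=35 S1=35 S2=43 S3=43 blocked=[]
Op 2: conn=35 S1=35 S2=43 S3=64 blocked=[]
Op 3: conn=21 S1=35 S2=29 S3=64 blocked=[]
Op 4: conn=48 S1=35 S2=29 S3=64 blocked=[]
Op 5: conn=62 S1=35 S2=29 S3=64 blocked=[]
Op 6: conn=46 S1=19 S2=29 S3=64 blocked=[]
Op 7: conn=46 S1=19 S2=29 S3=77 blocked=[]
Op 8: conn=46 S1=19 S2=29 S3=98 blocked=[]
Op 9: conn=72 S1=19 S2=29 S3=98 blocked=[]
Op 10: conn=58 S1=19 S2=29 S3=84 blocked=[]
Op 11: conn=53 S1=19 S2=29 S3=79 blocked=[]
Op 12: conn=53 S1=19 S2=29 S3=97 blocked=[]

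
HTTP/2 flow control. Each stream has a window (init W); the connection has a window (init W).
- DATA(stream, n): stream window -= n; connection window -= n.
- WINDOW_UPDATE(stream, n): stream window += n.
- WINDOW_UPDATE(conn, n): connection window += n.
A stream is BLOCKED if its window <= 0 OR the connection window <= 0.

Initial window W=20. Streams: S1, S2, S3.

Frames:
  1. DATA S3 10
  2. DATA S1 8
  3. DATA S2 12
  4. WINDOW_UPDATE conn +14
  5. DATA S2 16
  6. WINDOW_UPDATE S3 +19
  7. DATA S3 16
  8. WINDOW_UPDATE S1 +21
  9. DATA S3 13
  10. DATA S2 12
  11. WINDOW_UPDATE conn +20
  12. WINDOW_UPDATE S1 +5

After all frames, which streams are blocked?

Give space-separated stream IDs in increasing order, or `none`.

Answer: S1 S2 S3

Derivation:
Op 1: conn=10 S1=20 S2=20 S3=10 blocked=[]
Op 2: conn=2 S1=12 S2=20 S3=10 blocked=[]
Op 3: conn=-10 S1=12 S2=8 S3=10 blocked=[1, 2, 3]
Op 4: conn=4 S1=12 S2=8 S3=10 blocked=[]
Op 5: conn=-12 S1=12 S2=-8 S3=10 blocked=[1, 2, 3]
Op 6: conn=-12 S1=12 S2=-8 S3=29 blocked=[1, 2, 3]
Op 7: conn=-28 S1=12 S2=-8 S3=13 blocked=[1, 2, 3]
Op 8: conn=-28 S1=33 S2=-8 S3=13 blocked=[1, 2, 3]
Op 9: conn=-41 S1=33 S2=-8 S3=0 blocked=[1, 2, 3]
Op 10: conn=-53 S1=33 S2=-20 S3=0 blocked=[1, 2, 3]
Op 11: conn=-33 S1=33 S2=-20 S3=0 blocked=[1, 2, 3]
Op 12: conn=-33 S1=38 S2=-20 S3=0 blocked=[1, 2, 3]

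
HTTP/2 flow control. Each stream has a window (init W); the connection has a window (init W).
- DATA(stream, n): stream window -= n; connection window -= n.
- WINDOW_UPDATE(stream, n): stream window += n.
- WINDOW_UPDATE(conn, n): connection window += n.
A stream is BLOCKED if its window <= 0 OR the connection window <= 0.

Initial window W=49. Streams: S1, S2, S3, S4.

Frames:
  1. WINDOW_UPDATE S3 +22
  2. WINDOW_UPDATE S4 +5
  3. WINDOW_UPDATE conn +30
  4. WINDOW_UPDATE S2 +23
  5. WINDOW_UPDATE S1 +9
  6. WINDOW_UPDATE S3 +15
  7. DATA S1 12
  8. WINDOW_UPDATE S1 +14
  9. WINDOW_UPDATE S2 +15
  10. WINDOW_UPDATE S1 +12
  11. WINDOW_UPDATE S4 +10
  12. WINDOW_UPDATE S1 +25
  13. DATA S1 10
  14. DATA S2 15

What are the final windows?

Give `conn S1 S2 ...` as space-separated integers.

Op 1: conn=49 S1=49 S2=49 S3=71 S4=49 blocked=[]
Op 2: conn=49 S1=49 S2=49 S3=71 S4=54 blocked=[]
Op 3: conn=79 S1=49 S2=49 S3=71 S4=54 blocked=[]
Op 4: conn=79 S1=49 S2=72 S3=71 S4=54 blocked=[]
Op 5: conn=79 S1=58 S2=72 S3=71 S4=54 blocked=[]
Op 6: conn=79 S1=58 S2=72 S3=86 S4=54 blocked=[]
Op 7: conn=67 S1=46 S2=72 S3=86 S4=54 blocked=[]
Op 8: conn=67 S1=60 S2=72 S3=86 S4=54 blocked=[]
Op 9: conn=67 S1=60 S2=87 S3=86 S4=54 blocked=[]
Op 10: conn=67 S1=72 S2=87 S3=86 S4=54 blocked=[]
Op 11: conn=67 S1=72 S2=87 S3=86 S4=64 blocked=[]
Op 12: conn=67 S1=97 S2=87 S3=86 S4=64 blocked=[]
Op 13: conn=57 S1=87 S2=87 S3=86 S4=64 blocked=[]
Op 14: conn=42 S1=87 S2=72 S3=86 S4=64 blocked=[]

Answer: 42 87 72 86 64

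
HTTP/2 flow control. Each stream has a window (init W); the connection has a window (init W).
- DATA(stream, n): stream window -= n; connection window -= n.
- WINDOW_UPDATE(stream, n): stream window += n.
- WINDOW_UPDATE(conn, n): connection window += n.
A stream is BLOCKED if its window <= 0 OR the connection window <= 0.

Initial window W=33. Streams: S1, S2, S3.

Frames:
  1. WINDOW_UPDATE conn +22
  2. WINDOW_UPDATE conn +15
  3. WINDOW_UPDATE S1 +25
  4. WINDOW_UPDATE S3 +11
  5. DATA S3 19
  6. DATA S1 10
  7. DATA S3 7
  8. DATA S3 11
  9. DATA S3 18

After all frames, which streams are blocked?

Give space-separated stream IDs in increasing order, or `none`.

Op 1: conn=55 S1=33 S2=33 S3=33 blocked=[]
Op 2: conn=70 S1=33 S2=33 S3=33 blocked=[]
Op 3: conn=70 S1=58 S2=33 S3=33 blocked=[]
Op 4: conn=70 S1=58 S2=33 S3=44 blocked=[]
Op 5: conn=51 S1=58 S2=33 S3=25 blocked=[]
Op 6: conn=41 S1=48 S2=33 S3=25 blocked=[]
Op 7: conn=34 S1=48 S2=33 S3=18 blocked=[]
Op 8: conn=23 S1=48 S2=33 S3=7 blocked=[]
Op 9: conn=5 S1=48 S2=33 S3=-11 blocked=[3]

Answer: S3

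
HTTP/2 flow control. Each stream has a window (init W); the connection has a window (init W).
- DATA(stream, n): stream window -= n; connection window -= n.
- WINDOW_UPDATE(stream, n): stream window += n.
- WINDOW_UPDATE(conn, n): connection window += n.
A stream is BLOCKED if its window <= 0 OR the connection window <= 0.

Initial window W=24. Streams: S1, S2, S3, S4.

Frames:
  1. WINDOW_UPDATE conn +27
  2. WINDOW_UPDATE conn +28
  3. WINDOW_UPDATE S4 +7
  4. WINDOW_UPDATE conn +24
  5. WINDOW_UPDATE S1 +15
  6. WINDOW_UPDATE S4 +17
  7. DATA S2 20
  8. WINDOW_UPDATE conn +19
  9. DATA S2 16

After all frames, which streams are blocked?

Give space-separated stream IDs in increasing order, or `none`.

Answer: S2

Derivation:
Op 1: conn=51 S1=24 S2=24 S3=24 S4=24 blocked=[]
Op 2: conn=79 S1=24 S2=24 S3=24 S4=24 blocked=[]
Op 3: conn=79 S1=24 S2=24 S3=24 S4=31 blocked=[]
Op 4: conn=103 S1=24 S2=24 S3=24 S4=31 blocked=[]
Op 5: conn=103 S1=39 S2=24 S3=24 S4=31 blocked=[]
Op 6: conn=103 S1=39 S2=24 S3=24 S4=48 blocked=[]
Op 7: conn=83 S1=39 S2=4 S3=24 S4=48 blocked=[]
Op 8: conn=102 S1=39 S2=4 S3=24 S4=48 blocked=[]
Op 9: conn=86 S1=39 S2=-12 S3=24 S4=48 blocked=[2]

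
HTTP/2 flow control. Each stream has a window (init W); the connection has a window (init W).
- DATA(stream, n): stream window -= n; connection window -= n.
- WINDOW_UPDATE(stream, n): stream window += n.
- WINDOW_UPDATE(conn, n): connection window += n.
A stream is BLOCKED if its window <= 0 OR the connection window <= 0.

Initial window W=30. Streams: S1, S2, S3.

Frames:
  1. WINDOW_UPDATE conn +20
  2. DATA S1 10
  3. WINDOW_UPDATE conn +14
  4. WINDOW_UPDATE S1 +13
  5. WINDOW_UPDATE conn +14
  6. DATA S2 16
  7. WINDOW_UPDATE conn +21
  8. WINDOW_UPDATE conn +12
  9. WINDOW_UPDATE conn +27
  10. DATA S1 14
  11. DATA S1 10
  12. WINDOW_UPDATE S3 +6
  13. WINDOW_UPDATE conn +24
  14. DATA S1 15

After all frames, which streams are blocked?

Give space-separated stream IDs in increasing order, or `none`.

Answer: S1

Derivation:
Op 1: conn=50 S1=30 S2=30 S3=30 blocked=[]
Op 2: conn=40 S1=20 S2=30 S3=30 blocked=[]
Op 3: conn=54 S1=20 S2=30 S3=30 blocked=[]
Op 4: conn=54 S1=33 S2=30 S3=30 blocked=[]
Op 5: conn=68 S1=33 S2=30 S3=30 blocked=[]
Op 6: conn=52 S1=33 S2=14 S3=30 blocked=[]
Op 7: conn=73 S1=33 S2=14 S3=30 blocked=[]
Op 8: conn=85 S1=33 S2=14 S3=30 blocked=[]
Op 9: conn=112 S1=33 S2=14 S3=30 blocked=[]
Op 10: conn=98 S1=19 S2=14 S3=30 blocked=[]
Op 11: conn=88 S1=9 S2=14 S3=30 blocked=[]
Op 12: conn=88 S1=9 S2=14 S3=36 blocked=[]
Op 13: conn=112 S1=9 S2=14 S3=36 blocked=[]
Op 14: conn=97 S1=-6 S2=14 S3=36 blocked=[1]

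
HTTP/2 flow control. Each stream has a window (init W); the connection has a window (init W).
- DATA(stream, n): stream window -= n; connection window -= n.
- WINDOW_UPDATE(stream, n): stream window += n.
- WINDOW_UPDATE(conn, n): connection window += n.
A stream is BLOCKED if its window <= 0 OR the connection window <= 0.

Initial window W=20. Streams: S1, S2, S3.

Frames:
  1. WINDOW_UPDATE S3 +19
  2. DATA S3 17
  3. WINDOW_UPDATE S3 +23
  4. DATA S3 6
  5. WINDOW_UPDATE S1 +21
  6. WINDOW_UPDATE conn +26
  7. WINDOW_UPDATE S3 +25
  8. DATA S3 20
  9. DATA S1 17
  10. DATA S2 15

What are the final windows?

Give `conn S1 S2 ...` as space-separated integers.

Answer: -29 24 5 44

Derivation:
Op 1: conn=20 S1=20 S2=20 S3=39 blocked=[]
Op 2: conn=3 S1=20 S2=20 S3=22 blocked=[]
Op 3: conn=3 S1=20 S2=20 S3=45 blocked=[]
Op 4: conn=-3 S1=20 S2=20 S3=39 blocked=[1, 2, 3]
Op 5: conn=-3 S1=41 S2=20 S3=39 blocked=[1, 2, 3]
Op 6: conn=23 S1=41 S2=20 S3=39 blocked=[]
Op 7: conn=23 S1=41 S2=20 S3=64 blocked=[]
Op 8: conn=3 S1=41 S2=20 S3=44 blocked=[]
Op 9: conn=-14 S1=24 S2=20 S3=44 blocked=[1, 2, 3]
Op 10: conn=-29 S1=24 S2=5 S3=44 blocked=[1, 2, 3]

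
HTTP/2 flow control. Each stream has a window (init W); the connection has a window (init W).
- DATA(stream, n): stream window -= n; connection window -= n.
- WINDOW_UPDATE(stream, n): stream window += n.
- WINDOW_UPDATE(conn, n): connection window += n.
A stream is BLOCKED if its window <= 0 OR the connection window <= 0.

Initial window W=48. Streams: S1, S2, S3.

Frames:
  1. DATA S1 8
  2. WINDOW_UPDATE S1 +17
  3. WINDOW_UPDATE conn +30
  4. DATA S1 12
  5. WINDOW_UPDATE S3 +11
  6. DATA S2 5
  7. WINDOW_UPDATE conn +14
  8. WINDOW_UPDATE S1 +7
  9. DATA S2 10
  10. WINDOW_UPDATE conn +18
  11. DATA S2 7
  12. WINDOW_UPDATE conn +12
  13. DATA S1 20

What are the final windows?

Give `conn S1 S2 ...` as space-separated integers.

Answer: 60 32 26 59

Derivation:
Op 1: conn=40 S1=40 S2=48 S3=48 blocked=[]
Op 2: conn=40 S1=57 S2=48 S3=48 blocked=[]
Op 3: conn=70 S1=57 S2=48 S3=48 blocked=[]
Op 4: conn=58 S1=45 S2=48 S3=48 blocked=[]
Op 5: conn=58 S1=45 S2=48 S3=59 blocked=[]
Op 6: conn=53 S1=45 S2=43 S3=59 blocked=[]
Op 7: conn=67 S1=45 S2=43 S3=59 blocked=[]
Op 8: conn=67 S1=52 S2=43 S3=59 blocked=[]
Op 9: conn=57 S1=52 S2=33 S3=59 blocked=[]
Op 10: conn=75 S1=52 S2=33 S3=59 blocked=[]
Op 11: conn=68 S1=52 S2=26 S3=59 blocked=[]
Op 12: conn=80 S1=52 S2=26 S3=59 blocked=[]
Op 13: conn=60 S1=32 S2=26 S3=59 blocked=[]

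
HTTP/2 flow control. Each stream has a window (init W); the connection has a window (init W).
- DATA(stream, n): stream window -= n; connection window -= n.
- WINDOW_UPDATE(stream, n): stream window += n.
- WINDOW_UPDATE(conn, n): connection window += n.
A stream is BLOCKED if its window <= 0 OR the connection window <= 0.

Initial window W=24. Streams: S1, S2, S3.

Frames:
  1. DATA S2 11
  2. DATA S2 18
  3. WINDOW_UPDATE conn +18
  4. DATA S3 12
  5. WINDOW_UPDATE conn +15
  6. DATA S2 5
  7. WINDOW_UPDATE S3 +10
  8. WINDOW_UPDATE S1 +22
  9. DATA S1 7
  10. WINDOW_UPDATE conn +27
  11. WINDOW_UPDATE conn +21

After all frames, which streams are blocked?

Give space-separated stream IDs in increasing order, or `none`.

Op 1: conn=13 S1=24 S2=13 S3=24 blocked=[]
Op 2: conn=-5 S1=24 S2=-5 S3=24 blocked=[1, 2, 3]
Op 3: conn=13 S1=24 S2=-5 S3=24 blocked=[2]
Op 4: conn=1 S1=24 S2=-5 S3=12 blocked=[2]
Op 5: conn=16 S1=24 S2=-5 S3=12 blocked=[2]
Op 6: conn=11 S1=24 S2=-10 S3=12 blocked=[2]
Op 7: conn=11 S1=24 S2=-10 S3=22 blocked=[2]
Op 8: conn=11 S1=46 S2=-10 S3=22 blocked=[2]
Op 9: conn=4 S1=39 S2=-10 S3=22 blocked=[2]
Op 10: conn=31 S1=39 S2=-10 S3=22 blocked=[2]
Op 11: conn=52 S1=39 S2=-10 S3=22 blocked=[2]

Answer: S2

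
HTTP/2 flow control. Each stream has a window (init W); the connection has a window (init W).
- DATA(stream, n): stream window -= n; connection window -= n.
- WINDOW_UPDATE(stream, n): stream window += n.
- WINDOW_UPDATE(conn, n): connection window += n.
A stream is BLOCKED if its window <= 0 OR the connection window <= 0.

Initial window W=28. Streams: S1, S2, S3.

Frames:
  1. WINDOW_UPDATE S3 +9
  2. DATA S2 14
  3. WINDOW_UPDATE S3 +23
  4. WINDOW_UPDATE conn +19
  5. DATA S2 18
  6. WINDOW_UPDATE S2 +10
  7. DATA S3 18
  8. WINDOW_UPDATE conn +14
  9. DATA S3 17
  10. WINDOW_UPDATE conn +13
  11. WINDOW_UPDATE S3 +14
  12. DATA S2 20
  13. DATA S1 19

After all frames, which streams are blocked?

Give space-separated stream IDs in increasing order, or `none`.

Op 1: conn=28 S1=28 S2=28 S3=37 blocked=[]
Op 2: conn=14 S1=28 S2=14 S3=37 blocked=[]
Op 3: conn=14 S1=28 S2=14 S3=60 blocked=[]
Op 4: conn=33 S1=28 S2=14 S3=60 blocked=[]
Op 5: conn=15 S1=28 S2=-4 S3=60 blocked=[2]
Op 6: conn=15 S1=28 S2=6 S3=60 blocked=[]
Op 7: conn=-3 S1=28 S2=6 S3=42 blocked=[1, 2, 3]
Op 8: conn=11 S1=28 S2=6 S3=42 blocked=[]
Op 9: conn=-6 S1=28 S2=6 S3=25 blocked=[1, 2, 3]
Op 10: conn=7 S1=28 S2=6 S3=25 blocked=[]
Op 11: conn=7 S1=28 S2=6 S3=39 blocked=[]
Op 12: conn=-13 S1=28 S2=-14 S3=39 blocked=[1, 2, 3]
Op 13: conn=-32 S1=9 S2=-14 S3=39 blocked=[1, 2, 3]

Answer: S1 S2 S3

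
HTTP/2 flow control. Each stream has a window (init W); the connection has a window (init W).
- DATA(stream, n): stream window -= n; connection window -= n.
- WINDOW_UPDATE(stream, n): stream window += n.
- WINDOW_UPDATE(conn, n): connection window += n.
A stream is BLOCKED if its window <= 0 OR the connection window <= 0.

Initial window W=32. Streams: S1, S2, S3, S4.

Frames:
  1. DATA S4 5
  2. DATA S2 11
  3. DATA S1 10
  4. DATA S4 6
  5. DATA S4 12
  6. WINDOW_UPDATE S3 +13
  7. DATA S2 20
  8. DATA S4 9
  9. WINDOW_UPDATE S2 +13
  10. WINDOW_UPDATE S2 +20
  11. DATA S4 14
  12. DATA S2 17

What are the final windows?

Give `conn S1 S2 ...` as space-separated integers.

Op 1: conn=27 S1=32 S2=32 S3=32 S4=27 blocked=[]
Op 2: conn=16 S1=32 S2=21 S3=32 S4=27 blocked=[]
Op 3: conn=6 S1=22 S2=21 S3=32 S4=27 blocked=[]
Op 4: conn=0 S1=22 S2=21 S3=32 S4=21 blocked=[1, 2, 3, 4]
Op 5: conn=-12 S1=22 S2=21 S3=32 S4=9 blocked=[1, 2, 3, 4]
Op 6: conn=-12 S1=22 S2=21 S3=45 S4=9 blocked=[1, 2, 3, 4]
Op 7: conn=-32 S1=22 S2=1 S3=45 S4=9 blocked=[1, 2, 3, 4]
Op 8: conn=-41 S1=22 S2=1 S3=45 S4=0 blocked=[1, 2, 3, 4]
Op 9: conn=-41 S1=22 S2=14 S3=45 S4=0 blocked=[1, 2, 3, 4]
Op 10: conn=-41 S1=22 S2=34 S3=45 S4=0 blocked=[1, 2, 3, 4]
Op 11: conn=-55 S1=22 S2=34 S3=45 S4=-14 blocked=[1, 2, 3, 4]
Op 12: conn=-72 S1=22 S2=17 S3=45 S4=-14 blocked=[1, 2, 3, 4]

Answer: -72 22 17 45 -14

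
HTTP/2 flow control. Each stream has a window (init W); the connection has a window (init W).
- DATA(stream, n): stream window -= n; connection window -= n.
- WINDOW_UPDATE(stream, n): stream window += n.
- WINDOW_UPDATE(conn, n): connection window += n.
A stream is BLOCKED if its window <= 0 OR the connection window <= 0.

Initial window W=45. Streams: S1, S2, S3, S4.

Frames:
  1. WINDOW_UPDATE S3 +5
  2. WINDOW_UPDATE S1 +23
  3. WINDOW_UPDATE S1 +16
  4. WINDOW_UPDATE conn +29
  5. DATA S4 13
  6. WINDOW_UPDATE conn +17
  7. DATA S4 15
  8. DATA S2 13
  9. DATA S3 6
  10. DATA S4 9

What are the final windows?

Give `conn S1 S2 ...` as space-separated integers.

Answer: 35 84 32 44 8

Derivation:
Op 1: conn=45 S1=45 S2=45 S3=50 S4=45 blocked=[]
Op 2: conn=45 S1=68 S2=45 S3=50 S4=45 blocked=[]
Op 3: conn=45 S1=84 S2=45 S3=50 S4=45 blocked=[]
Op 4: conn=74 S1=84 S2=45 S3=50 S4=45 blocked=[]
Op 5: conn=61 S1=84 S2=45 S3=50 S4=32 blocked=[]
Op 6: conn=78 S1=84 S2=45 S3=50 S4=32 blocked=[]
Op 7: conn=63 S1=84 S2=45 S3=50 S4=17 blocked=[]
Op 8: conn=50 S1=84 S2=32 S3=50 S4=17 blocked=[]
Op 9: conn=44 S1=84 S2=32 S3=44 S4=17 blocked=[]
Op 10: conn=35 S1=84 S2=32 S3=44 S4=8 blocked=[]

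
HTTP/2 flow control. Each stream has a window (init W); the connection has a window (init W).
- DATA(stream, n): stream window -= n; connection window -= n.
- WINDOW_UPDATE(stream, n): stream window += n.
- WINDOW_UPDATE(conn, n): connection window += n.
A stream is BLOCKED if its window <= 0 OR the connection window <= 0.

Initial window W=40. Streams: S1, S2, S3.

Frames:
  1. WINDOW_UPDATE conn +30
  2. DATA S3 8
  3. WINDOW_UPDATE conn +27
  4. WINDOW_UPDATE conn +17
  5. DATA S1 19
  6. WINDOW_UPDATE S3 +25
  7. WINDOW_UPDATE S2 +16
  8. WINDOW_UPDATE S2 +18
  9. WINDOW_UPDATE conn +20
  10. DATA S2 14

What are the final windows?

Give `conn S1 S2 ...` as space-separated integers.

Answer: 93 21 60 57

Derivation:
Op 1: conn=70 S1=40 S2=40 S3=40 blocked=[]
Op 2: conn=62 S1=40 S2=40 S3=32 blocked=[]
Op 3: conn=89 S1=40 S2=40 S3=32 blocked=[]
Op 4: conn=106 S1=40 S2=40 S3=32 blocked=[]
Op 5: conn=87 S1=21 S2=40 S3=32 blocked=[]
Op 6: conn=87 S1=21 S2=40 S3=57 blocked=[]
Op 7: conn=87 S1=21 S2=56 S3=57 blocked=[]
Op 8: conn=87 S1=21 S2=74 S3=57 blocked=[]
Op 9: conn=107 S1=21 S2=74 S3=57 blocked=[]
Op 10: conn=93 S1=21 S2=60 S3=57 blocked=[]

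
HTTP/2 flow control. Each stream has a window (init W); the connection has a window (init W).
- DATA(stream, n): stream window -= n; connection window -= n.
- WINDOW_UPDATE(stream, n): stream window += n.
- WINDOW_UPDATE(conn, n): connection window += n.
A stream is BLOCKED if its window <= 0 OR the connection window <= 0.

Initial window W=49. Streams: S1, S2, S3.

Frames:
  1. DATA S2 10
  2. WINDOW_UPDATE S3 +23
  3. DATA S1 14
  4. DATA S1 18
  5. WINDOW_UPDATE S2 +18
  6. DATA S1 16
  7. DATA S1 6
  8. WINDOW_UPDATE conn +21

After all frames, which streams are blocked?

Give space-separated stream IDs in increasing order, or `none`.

Answer: S1

Derivation:
Op 1: conn=39 S1=49 S2=39 S3=49 blocked=[]
Op 2: conn=39 S1=49 S2=39 S3=72 blocked=[]
Op 3: conn=25 S1=35 S2=39 S3=72 blocked=[]
Op 4: conn=7 S1=17 S2=39 S3=72 blocked=[]
Op 5: conn=7 S1=17 S2=57 S3=72 blocked=[]
Op 6: conn=-9 S1=1 S2=57 S3=72 blocked=[1, 2, 3]
Op 7: conn=-15 S1=-5 S2=57 S3=72 blocked=[1, 2, 3]
Op 8: conn=6 S1=-5 S2=57 S3=72 blocked=[1]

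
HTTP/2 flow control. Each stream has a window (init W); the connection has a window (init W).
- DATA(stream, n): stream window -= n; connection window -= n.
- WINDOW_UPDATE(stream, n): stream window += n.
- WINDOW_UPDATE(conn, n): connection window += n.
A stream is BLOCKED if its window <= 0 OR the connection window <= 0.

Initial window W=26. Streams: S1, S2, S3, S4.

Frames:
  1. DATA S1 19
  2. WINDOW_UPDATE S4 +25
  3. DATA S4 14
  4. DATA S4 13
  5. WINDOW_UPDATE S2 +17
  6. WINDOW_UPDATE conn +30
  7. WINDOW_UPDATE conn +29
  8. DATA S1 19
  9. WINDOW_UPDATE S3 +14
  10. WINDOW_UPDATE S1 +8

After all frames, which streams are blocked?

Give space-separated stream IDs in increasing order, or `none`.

Op 1: conn=7 S1=7 S2=26 S3=26 S4=26 blocked=[]
Op 2: conn=7 S1=7 S2=26 S3=26 S4=51 blocked=[]
Op 3: conn=-7 S1=7 S2=26 S3=26 S4=37 blocked=[1, 2, 3, 4]
Op 4: conn=-20 S1=7 S2=26 S3=26 S4=24 blocked=[1, 2, 3, 4]
Op 5: conn=-20 S1=7 S2=43 S3=26 S4=24 blocked=[1, 2, 3, 4]
Op 6: conn=10 S1=7 S2=43 S3=26 S4=24 blocked=[]
Op 7: conn=39 S1=7 S2=43 S3=26 S4=24 blocked=[]
Op 8: conn=20 S1=-12 S2=43 S3=26 S4=24 blocked=[1]
Op 9: conn=20 S1=-12 S2=43 S3=40 S4=24 blocked=[1]
Op 10: conn=20 S1=-4 S2=43 S3=40 S4=24 blocked=[1]

Answer: S1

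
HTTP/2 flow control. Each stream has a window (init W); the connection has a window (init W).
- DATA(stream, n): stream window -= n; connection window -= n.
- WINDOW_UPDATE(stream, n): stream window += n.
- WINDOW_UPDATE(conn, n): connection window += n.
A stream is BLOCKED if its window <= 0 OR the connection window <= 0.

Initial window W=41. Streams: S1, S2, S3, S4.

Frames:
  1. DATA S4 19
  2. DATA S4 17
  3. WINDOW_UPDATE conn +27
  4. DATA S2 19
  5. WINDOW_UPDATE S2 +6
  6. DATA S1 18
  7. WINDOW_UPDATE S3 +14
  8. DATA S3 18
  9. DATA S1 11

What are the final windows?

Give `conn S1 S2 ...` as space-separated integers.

Op 1: conn=22 S1=41 S2=41 S3=41 S4=22 blocked=[]
Op 2: conn=5 S1=41 S2=41 S3=41 S4=5 blocked=[]
Op 3: conn=32 S1=41 S2=41 S3=41 S4=5 blocked=[]
Op 4: conn=13 S1=41 S2=22 S3=41 S4=5 blocked=[]
Op 5: conn=13 S1=41 S2=28 S3=41 S4=5 blocked=[]
Op 6: conn=-5 S1=23 S2=28 S3=41 S4=5 blocked=[1, 2, 3, 4]
Op 7: conn=-5 S1=23 S2=28 S3=55 S4=5 blocked=[1, 2, 3, 4]
Op 8: conn=-23 S1=23 S2=28 S3=37 S4=5 blocked=[1, 2, 3, 4]
Op 9: conn=-34 S1=12 S2=28 S3=37 S4=5 blocked=[1, 2, 3, 4]

Answer: -34 12 28 37 5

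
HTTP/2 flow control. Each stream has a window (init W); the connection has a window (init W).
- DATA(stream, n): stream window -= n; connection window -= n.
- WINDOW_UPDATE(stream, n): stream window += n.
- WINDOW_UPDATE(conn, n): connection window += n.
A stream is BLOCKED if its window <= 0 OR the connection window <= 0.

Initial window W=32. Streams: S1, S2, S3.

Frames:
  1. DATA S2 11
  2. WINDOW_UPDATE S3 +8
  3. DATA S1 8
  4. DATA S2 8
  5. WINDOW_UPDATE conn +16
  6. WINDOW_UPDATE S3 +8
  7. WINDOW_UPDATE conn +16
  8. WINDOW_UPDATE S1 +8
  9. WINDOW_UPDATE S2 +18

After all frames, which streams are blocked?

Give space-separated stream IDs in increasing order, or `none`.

Op 1: conn=21 S1=32 S2=21 S3=32 blocked=[]
Op 2: conn=21 S1=32 S2=21 S3=40 blocked=[]
Op 3: conn=13 S1=24 S2=21 S3=40 blocked=[]
Op 4: conn=5 S1=24 S2=13 S3=40 blocked=[]
Op 5: conn=21 S1=24 S2=13 S3=40 blocked=[]
Op 6: conn=21 S1=24 S2=13 S3=48 blocked=[]
Op 7: conn=37 S1=24 S2=13 S3=48 blocked=[]
Op 8: conn=37 S1=32 S2=13 S3=48 blocked=[]
Op 9: conn=37 S1=32 S2=31 S3=48 blocked=[]

Answer: none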